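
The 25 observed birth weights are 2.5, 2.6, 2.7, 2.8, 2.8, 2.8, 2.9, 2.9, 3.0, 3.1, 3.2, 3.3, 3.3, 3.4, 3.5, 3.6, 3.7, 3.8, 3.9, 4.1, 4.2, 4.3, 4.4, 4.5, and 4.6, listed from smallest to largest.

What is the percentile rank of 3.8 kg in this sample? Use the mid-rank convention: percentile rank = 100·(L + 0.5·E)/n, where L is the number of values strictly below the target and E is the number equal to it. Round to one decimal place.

Count below 3.8: L = 17; count equal: E = 1; n = 25.
Percentile rank = 100·(17 + 0.5·1)/25 = 100·17.5/25 = 70.

70.0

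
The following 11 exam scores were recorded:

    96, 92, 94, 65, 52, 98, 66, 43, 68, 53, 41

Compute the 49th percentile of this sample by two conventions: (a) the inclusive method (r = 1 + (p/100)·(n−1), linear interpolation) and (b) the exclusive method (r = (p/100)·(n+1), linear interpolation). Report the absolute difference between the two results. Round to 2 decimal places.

0.02

Sorted: 41, 43, 52, 53, 65, 66, 68, 92, 94, 96, 98.
n = 11.
(a) r = 5.9; between ranks 5 (65) and 6 (66): 65.9.
(b) r = 5.88; between ranks 5 (65) and 6 (66): 65.88.
|65.9 − 65.88| = 0.02.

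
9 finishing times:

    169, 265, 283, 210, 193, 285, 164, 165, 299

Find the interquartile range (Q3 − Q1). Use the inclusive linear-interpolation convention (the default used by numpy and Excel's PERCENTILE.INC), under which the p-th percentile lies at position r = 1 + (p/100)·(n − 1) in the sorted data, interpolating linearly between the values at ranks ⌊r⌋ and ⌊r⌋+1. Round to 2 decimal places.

114.00

Sorted: 164, 165, 169, 193, 210, 265, 283, 285, 299.
n = 9.
P25: r = 3 (integer) → 169.
P75: r = 7 (integer) → 283.
Difference: 283 − 169 = 114.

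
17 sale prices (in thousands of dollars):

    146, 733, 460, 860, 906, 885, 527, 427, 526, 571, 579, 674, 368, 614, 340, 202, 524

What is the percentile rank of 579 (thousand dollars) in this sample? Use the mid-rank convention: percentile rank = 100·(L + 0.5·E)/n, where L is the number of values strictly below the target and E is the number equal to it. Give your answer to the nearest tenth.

Sorted: 146, 202, 340, 368, 427, 460, 524, 526, 527, 571, 579, 614, 674, 733, 860, 885, 906.
Count below 579: L = 10; count equal: E = 1; n = 17.
Percentile rank = 100·(10 + 0.5·1)/17 = 100·10.5/17 = 61.76.

61.8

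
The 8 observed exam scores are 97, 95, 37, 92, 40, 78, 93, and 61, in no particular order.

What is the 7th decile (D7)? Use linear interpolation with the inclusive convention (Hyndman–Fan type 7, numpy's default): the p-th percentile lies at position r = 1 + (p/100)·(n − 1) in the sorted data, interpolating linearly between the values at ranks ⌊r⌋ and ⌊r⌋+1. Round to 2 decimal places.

92.90

Sorted: 37, 40, 61, 78, 92, 93, 95, 97.
n = 8.
r = 1 + (70/100)·(8 − 1) = 1 + 4.9 = 5.9.
Rank 5 is 92 and rank 6 is 93.
Interpolate: 92 + 0.9·(93 − 92) = 92 + 0.9·1 = 92.9.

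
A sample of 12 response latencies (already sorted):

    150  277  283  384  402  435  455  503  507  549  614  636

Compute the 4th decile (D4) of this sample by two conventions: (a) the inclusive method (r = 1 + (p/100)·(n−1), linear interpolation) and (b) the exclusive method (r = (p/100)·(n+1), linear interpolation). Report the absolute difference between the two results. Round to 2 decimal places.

n = 12.
(a) r = 5.4; between ranks 5 (402) and 6 (435): 415.2.
(b) r = 5.2; between ranks 5 (402) and 6 (435): 408.6.
|415.2 − 408.6| = 6.6.

6.60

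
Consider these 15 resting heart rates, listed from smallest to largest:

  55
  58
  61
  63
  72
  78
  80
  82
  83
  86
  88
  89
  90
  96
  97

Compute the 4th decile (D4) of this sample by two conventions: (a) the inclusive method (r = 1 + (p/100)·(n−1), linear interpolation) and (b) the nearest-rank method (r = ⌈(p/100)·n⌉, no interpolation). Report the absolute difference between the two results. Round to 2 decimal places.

n = 15.
(a) r = 6.6; between ranks 6 (78) and 7 (80): 79.2.
(b) the nearest-rank method: rank 6 → 78.
|79.2 − 78| = 1.2.

1.20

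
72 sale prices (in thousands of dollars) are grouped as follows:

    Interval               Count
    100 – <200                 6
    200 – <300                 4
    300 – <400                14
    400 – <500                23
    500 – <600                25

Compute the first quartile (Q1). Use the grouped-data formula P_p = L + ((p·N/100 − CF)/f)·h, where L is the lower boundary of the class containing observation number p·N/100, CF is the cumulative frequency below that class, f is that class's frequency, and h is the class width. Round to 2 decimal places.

357.14

N = 72; target position k = 25/100 · 72 = 18.
Cumulative frequencies: 6, 10, 24, 47, 72.
Observation 18 falls in the class 300 – <400.
L = 300, CF = 10, f = 14, h = 100.
P25 = 300 + ((18 − 10)/14)·100 = 300 + 57.1429 = 357.143.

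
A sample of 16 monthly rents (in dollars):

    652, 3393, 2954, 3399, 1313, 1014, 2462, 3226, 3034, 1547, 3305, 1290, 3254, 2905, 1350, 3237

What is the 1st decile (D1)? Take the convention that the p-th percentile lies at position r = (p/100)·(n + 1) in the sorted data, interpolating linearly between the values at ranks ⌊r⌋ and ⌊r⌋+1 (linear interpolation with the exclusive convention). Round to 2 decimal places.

905.40

Sorted: 652, 1014, 1290, 1313, 1350, 1547, 2462, 2905, 2954, 3034, 3226, 3237, 3254, 3305, 3393, 3399.
n = 16.
r = (10/100)·(16 + 1) = 1.7.
Rank 1 is 652 and rank 2 is 1014.
Interpolate: 652 + 0.7·(1014 − 652) = 652 + 0.7·362 = 905.4.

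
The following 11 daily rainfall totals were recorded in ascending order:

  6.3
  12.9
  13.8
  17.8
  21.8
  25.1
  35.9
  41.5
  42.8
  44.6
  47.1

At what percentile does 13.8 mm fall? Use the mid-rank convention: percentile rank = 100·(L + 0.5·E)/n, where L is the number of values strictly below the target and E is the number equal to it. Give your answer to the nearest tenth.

22.7

Count below 13.8: L = 2; count equal: E = 1; n = 11.
Percentile rank = 100·(2 + 0.5·1)/11 = 100·2.5/11 = 22.73.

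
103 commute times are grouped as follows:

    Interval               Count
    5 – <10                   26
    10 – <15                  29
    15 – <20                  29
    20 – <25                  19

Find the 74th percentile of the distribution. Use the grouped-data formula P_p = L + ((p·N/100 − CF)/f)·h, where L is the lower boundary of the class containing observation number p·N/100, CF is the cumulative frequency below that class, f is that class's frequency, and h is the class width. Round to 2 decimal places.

N = 103; target position k = 74/100 · 103 = 76.22.
Cumulative frequencies: 26, 55, 84, 103.
Observation 76.22 falls in the class 15 – <20.
L = 15, CF = 55, f = 29, h = 5.
P74 = 15 + ((76.22 − 55)/29)·5 = 15 + 3.65862 = 18.6586.

18.66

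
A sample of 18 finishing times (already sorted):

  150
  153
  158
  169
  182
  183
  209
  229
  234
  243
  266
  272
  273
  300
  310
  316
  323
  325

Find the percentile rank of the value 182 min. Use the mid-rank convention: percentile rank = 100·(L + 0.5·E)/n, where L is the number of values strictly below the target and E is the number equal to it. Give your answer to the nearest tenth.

25.0

Count below 182: L = 4; count equal: E = 1; n = 18.
Percentile rank = 100·(4 + 0.5·1)/18 = 100·4.5/18 = 25.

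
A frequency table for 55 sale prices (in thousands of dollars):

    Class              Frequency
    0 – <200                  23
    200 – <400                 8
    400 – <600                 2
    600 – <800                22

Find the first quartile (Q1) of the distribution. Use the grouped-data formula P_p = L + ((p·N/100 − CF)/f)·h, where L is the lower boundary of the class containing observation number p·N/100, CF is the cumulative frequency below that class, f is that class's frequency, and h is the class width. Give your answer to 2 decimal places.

119.57

N = 55; target position k = 25/100 · 55 = 13.75.
Cumulative frequencies: 23, 31, 33, 55.
Observation 13.75 falls in the class 0 – <200.
L = 0, CF = 0, f = 23, h = 200.
P25 = 0 + ((13.75 − 0)/23)·200 = 0 + 119.565 = 119.565.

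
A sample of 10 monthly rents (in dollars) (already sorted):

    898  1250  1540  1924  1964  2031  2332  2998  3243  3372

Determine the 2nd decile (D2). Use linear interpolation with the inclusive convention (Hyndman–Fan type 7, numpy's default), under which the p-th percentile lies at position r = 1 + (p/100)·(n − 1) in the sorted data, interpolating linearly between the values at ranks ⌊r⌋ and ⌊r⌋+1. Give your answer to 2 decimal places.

n = 10.
r = 1 + (20/100)·(10 − 1) = 1 + 1.8 = 2.8.
Rank 2 is 1250 and rank 3 is 1540.
Interpolate: 1250 + 0.8·(1540 − 1250) = 1250 + 0.8·290 = 1482.

1482.00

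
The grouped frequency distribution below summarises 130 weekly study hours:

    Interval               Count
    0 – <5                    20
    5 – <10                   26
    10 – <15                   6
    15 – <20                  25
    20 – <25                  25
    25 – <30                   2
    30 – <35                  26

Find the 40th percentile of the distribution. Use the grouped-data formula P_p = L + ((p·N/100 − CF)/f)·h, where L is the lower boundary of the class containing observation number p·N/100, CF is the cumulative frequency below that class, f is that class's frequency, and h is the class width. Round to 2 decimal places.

N = 130; target position k = 40/100 · 130 = 52.
Cumulative frequencies: 20, 46, 52, 77, 102, 104, 130.
Observation 52 falls in the class 10 – <15.
L = 10, CF = 46, f = 6, h = 5.
P40 = 10 + ((52 − 46)/6)·5 = 10 + 5 = 15.

15.00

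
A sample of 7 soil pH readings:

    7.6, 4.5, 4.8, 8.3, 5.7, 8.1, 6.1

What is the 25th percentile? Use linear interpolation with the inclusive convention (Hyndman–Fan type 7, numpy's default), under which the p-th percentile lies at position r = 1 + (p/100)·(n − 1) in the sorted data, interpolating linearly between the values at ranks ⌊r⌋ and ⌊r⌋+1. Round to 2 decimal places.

5.25

Sorted: 4.5, 4.8, 5.7, 6.1, 7.6, 8.1, 8.3.
n = 7.
r = 1 + (25/100)·(7 − 1) = 1 + 1.5 = 2.5.
Rank 2 is 4.8 and rank 3 is 5.7.
Interpolate: 4.8 + 0.5·(5.7 − 4.8) = 4.8 + 0.5·0.9 = 5.25.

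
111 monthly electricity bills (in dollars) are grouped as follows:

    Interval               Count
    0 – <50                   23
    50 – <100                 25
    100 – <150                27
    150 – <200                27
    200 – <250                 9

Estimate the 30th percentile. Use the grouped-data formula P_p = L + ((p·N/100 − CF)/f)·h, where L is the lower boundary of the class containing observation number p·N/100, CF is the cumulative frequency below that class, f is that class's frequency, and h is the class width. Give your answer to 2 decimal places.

70.60

N = 111; target position k = 30/100 · 111 = 33.3.
Cumulative frequencies: 23, 48, 75, 102, 111.
Observation 33.3 falls in the class 50 – <100.
L = 50, CF = 23, f = 25, h = 50.
P30 = 50 + ((33.3 − 23)/25)·50 = 50 + 20.6 = 70.6.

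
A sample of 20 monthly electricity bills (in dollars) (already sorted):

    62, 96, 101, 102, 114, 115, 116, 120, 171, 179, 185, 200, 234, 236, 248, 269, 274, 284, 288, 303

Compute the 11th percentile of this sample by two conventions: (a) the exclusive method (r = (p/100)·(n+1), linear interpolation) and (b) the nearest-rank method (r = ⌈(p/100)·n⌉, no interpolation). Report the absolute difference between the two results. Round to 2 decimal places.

n = 20.
(a) r = 2.31; between ranks 2 (96) and 3 (101): 97.55.
(b) the nearest-rank method: rank 3 → 101.
|97.55 − 101| = 3.45.

3.45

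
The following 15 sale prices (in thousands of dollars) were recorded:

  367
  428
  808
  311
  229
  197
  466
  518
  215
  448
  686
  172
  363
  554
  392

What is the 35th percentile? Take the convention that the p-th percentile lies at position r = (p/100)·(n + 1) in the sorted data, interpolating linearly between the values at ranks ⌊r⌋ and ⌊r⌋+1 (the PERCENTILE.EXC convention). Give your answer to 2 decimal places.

Sorted: 172, 197, 215, 229, 311, 363, 367, 392, 428, 448, 466, 518, 554, 686, 808.
n = 15.
r = (35/100)·(15 + 1) = 5.6.
Rank 5 is 311 and rank 6 is 363.
Interpolate: 311 + 0.6·(363 − 311) = 311 + 0.6·52 = 342.2.

342.20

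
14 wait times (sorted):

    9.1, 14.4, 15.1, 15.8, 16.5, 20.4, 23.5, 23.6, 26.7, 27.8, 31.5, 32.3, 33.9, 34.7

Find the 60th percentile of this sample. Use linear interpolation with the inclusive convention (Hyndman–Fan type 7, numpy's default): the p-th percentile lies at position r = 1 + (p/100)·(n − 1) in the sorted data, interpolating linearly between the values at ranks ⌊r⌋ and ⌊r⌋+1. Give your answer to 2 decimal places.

n = 14.
r = 1 + (60/100)·(14 − 1) = 1 + 7.8 = 8.8.
Rank 8 is 23.6 and rank 9 is 26.7.
Interpolate: 23.6 + 0.8·(26.7 − 23.6) = 23.6 + 0.8·3.1 = 26.08.

26.08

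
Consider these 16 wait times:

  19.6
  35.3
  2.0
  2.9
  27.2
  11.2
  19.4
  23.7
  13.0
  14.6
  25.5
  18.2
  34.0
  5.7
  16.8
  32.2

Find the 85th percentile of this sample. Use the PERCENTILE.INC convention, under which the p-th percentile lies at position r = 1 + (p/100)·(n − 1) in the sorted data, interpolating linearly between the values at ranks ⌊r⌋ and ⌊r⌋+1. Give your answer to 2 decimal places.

Sorted: 2.0, 2.9, 5.7, 11.2, 13.0, 14.6, 16.8, 18.2, 19.4, 19.6, 23.7, 25.5, 27.2, 32.2, 34.0, 35.3.
n = 16.
r = 1 + (85/100)·(16 − 1) = 1 + 12.75 = 13.75.
Rank 13 is 27.2 and rank 14 is 32.2.
Interpolate: 27.2 + 0.75·(32.2 − 27.2) = 27.2 + 0.75·5 = 30.95.

30.95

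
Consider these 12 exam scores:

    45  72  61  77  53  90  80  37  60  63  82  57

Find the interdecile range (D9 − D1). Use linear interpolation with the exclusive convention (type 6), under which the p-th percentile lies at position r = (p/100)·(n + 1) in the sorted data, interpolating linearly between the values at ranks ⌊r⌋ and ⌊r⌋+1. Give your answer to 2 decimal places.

Sorted: 37, 45, 53, 57, 60, 61, 63, 72, 77, 80, 82, 90.
n = 12.
P10: r = 1.3; ranks 1–2 are 37, 45; interpolating gives 39.4.
P90: r = 11.7; ranks 11–12 are 82, 90; interpolating gives 87.6.
Difference: 87.6 − 39.4 = 48.2.

48.20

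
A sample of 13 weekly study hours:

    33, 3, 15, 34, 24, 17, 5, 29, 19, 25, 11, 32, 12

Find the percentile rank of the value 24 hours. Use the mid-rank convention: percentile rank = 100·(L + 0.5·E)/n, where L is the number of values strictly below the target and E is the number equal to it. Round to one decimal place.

57.7

Sorted: 3, 5, 11, 12, 15, 17, 19, 24, 25, 29, 32, 33, 34.
Count below 24: L = 7; count equal: E = 1; n = 13.
Percentile rank = 100·(7 + 0.5·1)/13 = 100·7.5/13 = 57.69.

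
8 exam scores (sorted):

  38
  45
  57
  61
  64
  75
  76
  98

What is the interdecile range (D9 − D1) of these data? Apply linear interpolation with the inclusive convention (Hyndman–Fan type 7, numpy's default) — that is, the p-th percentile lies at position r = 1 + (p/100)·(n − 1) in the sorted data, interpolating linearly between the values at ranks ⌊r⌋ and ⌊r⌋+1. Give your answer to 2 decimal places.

n = 8.
P10: r = 1.7; ranks 1–2 are 38, 45; interpolating gives 42.9.
P90: r = 7.3; ranks 7–8 are 76, 98; interpolating gives 82.6.
Difference: 82.6 − 42.9 = 39.7.

39.70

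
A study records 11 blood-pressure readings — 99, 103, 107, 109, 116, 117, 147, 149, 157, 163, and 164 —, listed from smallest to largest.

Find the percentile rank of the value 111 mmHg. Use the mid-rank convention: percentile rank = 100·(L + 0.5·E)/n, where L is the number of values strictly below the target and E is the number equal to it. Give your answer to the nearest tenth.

36.4

Count below 111: L = 4; count equal: E = 0; n = 11.
Percentile rank = 100·(4 + 0.5·0)/11 = 100·4/11 = 36.36.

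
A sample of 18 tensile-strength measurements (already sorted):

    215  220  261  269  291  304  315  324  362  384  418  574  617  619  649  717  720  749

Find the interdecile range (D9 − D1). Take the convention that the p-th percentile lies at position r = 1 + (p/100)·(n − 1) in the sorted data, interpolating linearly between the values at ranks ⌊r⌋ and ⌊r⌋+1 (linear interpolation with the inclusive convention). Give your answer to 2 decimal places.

469.20

n = 18.
P10: r = 2.7; ranks 2–3 are 220, 261; interpolating gives 248.7.
P90: r = 16.3; ranks 16–17 are 717, 720; interpolating gives 717.9.
Difference: 717.9 − 248.7 = 469.2.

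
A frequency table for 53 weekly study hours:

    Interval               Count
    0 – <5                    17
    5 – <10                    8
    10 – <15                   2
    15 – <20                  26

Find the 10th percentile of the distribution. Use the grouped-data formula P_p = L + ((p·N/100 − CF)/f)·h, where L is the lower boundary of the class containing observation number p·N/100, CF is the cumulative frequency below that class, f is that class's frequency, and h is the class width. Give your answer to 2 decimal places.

1.56

N = 53; target position k = 10/100 · 53 = 5.3.
Cumulative frequencies: 17, 25, 27, 53.
Observation 5.3 falls in the class 0 – <5.
L = 0, CF = 0, f = 17, h = 5.
P10 = 0 + ((5.3 − 0)/17)·5 = 0 + 1.55882 = 1.55882.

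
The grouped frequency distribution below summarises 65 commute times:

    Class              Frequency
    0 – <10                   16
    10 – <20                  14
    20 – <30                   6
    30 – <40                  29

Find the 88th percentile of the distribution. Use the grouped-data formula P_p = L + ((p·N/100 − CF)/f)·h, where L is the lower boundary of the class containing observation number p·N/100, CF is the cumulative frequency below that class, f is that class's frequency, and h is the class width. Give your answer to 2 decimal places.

N = 65; target position k = 88/100 · 65 = 57.2.
Cumulative frequencies: 16, 30, 36, 65.
Observation 57.2 falls in the class 30 – <40.
L = 30, CF = 36, f = 29, h = 10.
P88 = 30 + ((57.2 − 36)/29)·10 = 30 + 7.31034 = 37.3103.

37.31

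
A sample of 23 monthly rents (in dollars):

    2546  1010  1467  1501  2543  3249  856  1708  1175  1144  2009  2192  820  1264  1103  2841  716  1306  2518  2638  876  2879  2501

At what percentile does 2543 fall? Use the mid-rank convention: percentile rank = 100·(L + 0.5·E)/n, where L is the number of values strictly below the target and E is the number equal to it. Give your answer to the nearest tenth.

76.1

Sorted: 716, 820, 856, 876, 1010, 1103, 1144, 1175, 1264, 1306, 1467, 1501, 1708, 2009, 2192, 2501, 2518, 2543, 2546, 2638, 2841, 2879, 3249.
Count below 2543: L = 17; count equal: E = 1; n = 23.
Percentile rank = 100·(17 + 0.5·1)/23 = 100·17.5/23 = 76.09.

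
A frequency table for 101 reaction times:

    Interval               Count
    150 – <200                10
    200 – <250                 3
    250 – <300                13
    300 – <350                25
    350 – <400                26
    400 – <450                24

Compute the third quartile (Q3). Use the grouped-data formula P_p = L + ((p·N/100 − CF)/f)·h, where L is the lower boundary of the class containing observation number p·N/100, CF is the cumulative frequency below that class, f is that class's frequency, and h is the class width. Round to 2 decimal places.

397.60

N = 101; target position k = 75/100 · 101 = 75.75.
Cumulative frequencies: 10, 13, 26, 51, 77, 101.
Observation 75.75 falls in the class 350 – <400.
L = 350, CF = 51, f = 26, h = 50.
P75 = 350 + ((75.75 − 51)/26)·50 = 350 + 47.5962 = 397.596.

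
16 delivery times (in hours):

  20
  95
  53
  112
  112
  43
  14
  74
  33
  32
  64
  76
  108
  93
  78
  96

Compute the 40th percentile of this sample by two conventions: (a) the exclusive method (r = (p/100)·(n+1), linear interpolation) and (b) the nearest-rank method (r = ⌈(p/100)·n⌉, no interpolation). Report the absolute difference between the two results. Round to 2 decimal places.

2.20

Sorted: 14, 20, 32, 33, 43, 53, 64, 74, 76, 78, 93, 95, 96, 108, 112, 112.
n = 16.
(a) r = 6.8; between ranks 6 (53) and 7 (64): 61.8.
(b) the nearest-rank method: rank 7 → 64.
|61.8 − 64| = 2.2.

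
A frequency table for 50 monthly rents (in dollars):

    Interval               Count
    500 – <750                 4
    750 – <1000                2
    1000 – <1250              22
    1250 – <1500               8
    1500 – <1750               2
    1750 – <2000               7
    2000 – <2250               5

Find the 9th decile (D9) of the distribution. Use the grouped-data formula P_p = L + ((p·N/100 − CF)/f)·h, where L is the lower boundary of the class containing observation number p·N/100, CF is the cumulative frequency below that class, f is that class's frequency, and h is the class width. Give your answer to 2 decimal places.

2000.00

N = 50; target position k = 90/100 · 50 = 45.
Cumulative frequencies: 4, 6, 28, 36, 38, 45, 50.
Observation 45 falls in the class 1750 – <2000.
L = 1750, CF = 38, f = 7, h = 250.
P90 = 1750 + ((45 − 38)/7)·250 = 1750 + 250 = 2000.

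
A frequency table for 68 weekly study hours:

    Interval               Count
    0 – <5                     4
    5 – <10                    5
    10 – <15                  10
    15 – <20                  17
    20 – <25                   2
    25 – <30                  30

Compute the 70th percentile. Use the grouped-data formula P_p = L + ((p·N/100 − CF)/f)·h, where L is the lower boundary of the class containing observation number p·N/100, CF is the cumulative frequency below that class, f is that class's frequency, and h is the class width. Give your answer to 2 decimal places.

N = 68; target position k = 70/100 · 68 = 47.6.
Cumulative frequencies: 4, 9, 19, 36, 38, 68.
Observation 47.6 falls in the class 25 – <30.
L = 25, CF = 38, f = 30, h = 5.
P70 = 25 + ((47.6 − 38)/30)·5 = 25 + 1.6 = 26.6.

26.60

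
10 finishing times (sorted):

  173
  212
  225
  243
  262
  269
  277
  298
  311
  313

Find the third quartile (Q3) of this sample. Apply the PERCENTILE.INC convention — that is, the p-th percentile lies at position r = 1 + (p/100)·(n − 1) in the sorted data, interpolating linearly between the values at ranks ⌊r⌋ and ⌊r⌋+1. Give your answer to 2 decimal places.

292.75

n = 10.
r = 1 + (75/100)·(10 − 1) = 1 + 6.75 = 7.75.
Rank 7 is 277 and rank 8 is 298.
Interpolate: 277 + 0.75·(298 − 277) = 277 + 0.75·21 = 292.75.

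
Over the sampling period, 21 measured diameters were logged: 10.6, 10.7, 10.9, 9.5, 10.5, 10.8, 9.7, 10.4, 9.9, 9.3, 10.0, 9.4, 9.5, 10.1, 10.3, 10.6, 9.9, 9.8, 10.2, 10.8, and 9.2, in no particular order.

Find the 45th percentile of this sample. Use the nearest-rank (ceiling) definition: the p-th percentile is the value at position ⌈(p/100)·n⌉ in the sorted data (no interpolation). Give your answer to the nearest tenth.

10.0

Sorted: 9.2, 9.3, 9.4, 9.5, 9.5, 9.7, 9.8, 9.9, 9.9, 10.0, 10.1, 10.2, 10.3, 10.4, 10.5, 10.6, 10.6, 10.7, 10.8, 10.8, 10.9.
n = 21.
Position = ⌈45/100 · 21⌉ = ⌈9.45⌉ = 10.
The value at rank 10 is 10.0.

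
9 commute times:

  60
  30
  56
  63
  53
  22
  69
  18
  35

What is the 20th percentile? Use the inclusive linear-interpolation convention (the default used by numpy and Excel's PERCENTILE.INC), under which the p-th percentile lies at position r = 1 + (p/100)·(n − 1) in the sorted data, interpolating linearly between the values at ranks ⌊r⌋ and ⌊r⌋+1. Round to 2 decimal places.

Sorted: 18, 22, 30, 35, 53, 56, 60, 63, 69.
n = 9.
r = 1 + (20/100)·(9 − 1) = 1 + 1.6 = 2.6.
Rank 2 is 22 and rank 3 is 30.
Interpolate: 22 + 0.6·(30 − 22) = 22 + 0.6·8 = 26.8.

26.80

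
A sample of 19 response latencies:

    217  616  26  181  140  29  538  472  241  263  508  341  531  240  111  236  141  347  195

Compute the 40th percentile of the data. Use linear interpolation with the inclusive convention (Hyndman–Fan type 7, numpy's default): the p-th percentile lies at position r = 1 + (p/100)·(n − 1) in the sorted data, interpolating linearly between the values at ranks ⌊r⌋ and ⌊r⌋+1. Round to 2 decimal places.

220.80

Sorted: 26, 29, 111, 140, 141, 181, 195, 217, 236, 240, 241, 263, 341, 347, 472, 508, 531, 538, 616.
n = 19.
r = 1 + (40/100)·(19 − 1) = 1 + 7.2 = 8.2.
Rank 8 is 217 and rank 9 is 236.
Interpolate: 217 + 0.2·(236 − 217) = 217 + 0.2·19 = 220.8.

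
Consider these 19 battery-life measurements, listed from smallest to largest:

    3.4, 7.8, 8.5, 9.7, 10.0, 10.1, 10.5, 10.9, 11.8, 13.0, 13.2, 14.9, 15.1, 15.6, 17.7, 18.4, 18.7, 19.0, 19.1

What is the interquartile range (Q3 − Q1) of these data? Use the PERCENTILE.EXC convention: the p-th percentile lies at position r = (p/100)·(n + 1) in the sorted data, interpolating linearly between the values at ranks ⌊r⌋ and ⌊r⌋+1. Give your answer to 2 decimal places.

7.70

n = 19.
P25: r = 5 (integer) → 10.
P75: r = 15 (integer) → 17.7.
Difference: 17.7 − 10 = 7.7.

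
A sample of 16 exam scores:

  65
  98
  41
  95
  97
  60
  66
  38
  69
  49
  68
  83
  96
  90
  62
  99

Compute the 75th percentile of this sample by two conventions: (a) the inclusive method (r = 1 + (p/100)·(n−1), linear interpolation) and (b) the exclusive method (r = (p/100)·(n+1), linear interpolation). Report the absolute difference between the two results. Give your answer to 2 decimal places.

0.50

Sorted: 38, 41, 49, 60, 62, 65, 66, 68, 69, 83, 90, 95, 96, 97, 98, 99.
n = 16.
(a) r = 12.25; between ranks 12 (95) and 13 (96): 95.25.
(b) r = 12.75; between ranks 12 (95) and 13 (96): 95.75.
|95.25 − 95.75| = 0.5.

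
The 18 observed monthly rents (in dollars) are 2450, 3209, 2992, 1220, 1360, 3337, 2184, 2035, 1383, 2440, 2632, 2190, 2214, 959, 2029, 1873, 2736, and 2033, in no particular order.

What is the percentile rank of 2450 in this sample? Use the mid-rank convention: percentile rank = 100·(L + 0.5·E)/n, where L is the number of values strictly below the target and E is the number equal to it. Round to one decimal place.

Sorted: 959, 1220, 1360, 1383, 1873, 2029, 2033, 2035, 2184, 2190, 2214, 2440, 2450, 2632, 2736, 2992, 3209, 3337.
Count below 2450: L = 12; count equal: E = 1; n = 18.
Percentile rank = 100·(12 + 0.5·1)/18 = 100·12.5/18 = 69.44.

69.4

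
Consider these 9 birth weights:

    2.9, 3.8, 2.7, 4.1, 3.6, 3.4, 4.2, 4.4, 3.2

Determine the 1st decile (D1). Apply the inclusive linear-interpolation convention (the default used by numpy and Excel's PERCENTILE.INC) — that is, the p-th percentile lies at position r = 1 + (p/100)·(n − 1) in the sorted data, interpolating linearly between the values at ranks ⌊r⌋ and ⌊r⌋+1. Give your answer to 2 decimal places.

Sorted: 2.7, 2.9, 3.2, 3.4, 3.6, 3.8, 4.1, 4.2, 4.4.
n = 9.
r = 1 + (10/100)·(9 − 1) = 1 + 0.8 = 1.8.
Rank 1 is 2.7 and rank 2 is 2.9.
Interpolate: 2.7 + 0.8·(2.9 − 2.7) = 2.7 + 0.8·0.2 = 2.86.

2.86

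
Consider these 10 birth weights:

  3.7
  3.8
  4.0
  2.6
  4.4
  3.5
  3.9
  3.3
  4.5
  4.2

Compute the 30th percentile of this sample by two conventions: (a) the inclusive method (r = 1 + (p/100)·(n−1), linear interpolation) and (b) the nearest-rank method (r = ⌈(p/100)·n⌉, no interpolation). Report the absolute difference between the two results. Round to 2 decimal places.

Sorted: 2.6, 3.3, 3.5, 3.7, 3.8, 3.9, 4.0, 4.2, 4.4, 4.5.
n = 10.
(a) r = 3.7; between ranks 3 (3.5) and 4 (3.7): 3.64.
(b) the nearest-rank method: rank 3 → 3.5.
|3.64 − 3.5| = 0.14.

0.14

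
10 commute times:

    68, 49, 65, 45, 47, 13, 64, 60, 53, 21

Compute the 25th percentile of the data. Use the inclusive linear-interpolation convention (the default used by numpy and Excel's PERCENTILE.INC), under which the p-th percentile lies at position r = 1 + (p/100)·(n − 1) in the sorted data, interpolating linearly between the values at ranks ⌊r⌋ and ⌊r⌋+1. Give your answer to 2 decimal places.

Sorted: 13, 21, 45, 47, 49, 53, 60, 64, 65, 68.
n = 10.
r = 1 + (25/100)·(10 − 1) = 1 + 2.25 = 3.25.
Rank 3 is 45 and rank 4 is 47.
Interpolate: 45 + 0.25·(47 − 45) = 45 + 0.25·2 = 45.5.

45.50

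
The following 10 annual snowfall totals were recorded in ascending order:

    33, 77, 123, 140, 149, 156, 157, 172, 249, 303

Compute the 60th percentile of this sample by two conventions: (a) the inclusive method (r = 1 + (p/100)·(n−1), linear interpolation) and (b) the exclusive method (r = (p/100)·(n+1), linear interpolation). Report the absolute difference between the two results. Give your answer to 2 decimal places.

n = 10.
(a) r = 6.4; between ranks 6 (156) and 7 (157): 156.4.
(b) r = 6.6; between ranks 6 (156) and 7 (157): 156.6.
|156.4 − 156.6| = 0.2.

0.20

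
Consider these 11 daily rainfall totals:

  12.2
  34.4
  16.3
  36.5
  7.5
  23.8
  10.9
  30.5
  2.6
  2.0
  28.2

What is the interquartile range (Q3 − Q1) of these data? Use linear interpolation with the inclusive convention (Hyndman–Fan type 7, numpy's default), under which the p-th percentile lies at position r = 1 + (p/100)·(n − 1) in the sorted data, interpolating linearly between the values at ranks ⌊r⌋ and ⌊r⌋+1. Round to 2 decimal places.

Sorted: 2.0, 2.6, 7.5, 10.9, 12.2, 16.3, 23.8, 28.2, 30.5, 34.4, 36.5.
n = 11.
P25: r = 3.5; ranks 3–4 are 7.5, 10.9; interpolating gives 9.2.
P75: r = 8.5; ranks 8–9 are 28.2, 30.5; interpolating gives 29.35.
Difference: 29.35 − 9.2 = 20.15.

20.15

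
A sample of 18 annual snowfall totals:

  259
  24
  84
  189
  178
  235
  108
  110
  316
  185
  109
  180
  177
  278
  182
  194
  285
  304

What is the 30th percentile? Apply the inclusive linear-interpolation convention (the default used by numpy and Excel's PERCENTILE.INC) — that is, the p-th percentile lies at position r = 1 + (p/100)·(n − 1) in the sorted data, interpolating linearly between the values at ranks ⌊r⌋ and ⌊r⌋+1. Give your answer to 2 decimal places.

177.10

Sorted: 24, 84, 108, 109, 110, 177, 178, 180, 182, 185, 189, 194, 235, 259, 278, 285, 304, 316.
n = 18.
r = 1 + (30/100)·(18 − 1) = 1 + 5.1 = 6.1.
Rank 6 is 177 and rank 7 is 178.
Interpolate: 177 + 0.1·(178 − 177) = 177 + 0.1·1 = 177.1.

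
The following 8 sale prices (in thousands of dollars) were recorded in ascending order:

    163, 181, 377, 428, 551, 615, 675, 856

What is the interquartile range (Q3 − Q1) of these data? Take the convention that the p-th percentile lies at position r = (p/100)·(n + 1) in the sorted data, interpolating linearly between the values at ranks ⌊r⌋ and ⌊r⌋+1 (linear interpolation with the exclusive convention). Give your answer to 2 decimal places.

n = 8.
P25: r = 2.25; ranks 2–3 are 181, 377; interpolating gives 230.
P75: r = 6.75; ranks 6–7 are 615, 675; interpolating gives 660.
Difference: 660 − 230 = 430.

430.00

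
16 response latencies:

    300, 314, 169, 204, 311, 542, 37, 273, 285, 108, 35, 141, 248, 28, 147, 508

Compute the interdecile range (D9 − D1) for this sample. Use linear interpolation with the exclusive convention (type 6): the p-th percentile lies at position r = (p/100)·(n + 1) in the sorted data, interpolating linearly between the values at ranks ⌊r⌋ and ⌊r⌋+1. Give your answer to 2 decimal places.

485.30

Sorted: 28, 35, 37, 108, 141, 147, 169, 204, 248, 273, 285, 300, 311, 314, 508, 542.
n = 16.
P10: r = 1.7; ranks 1–2 are 28, 35; interpolating gives 32.9.
P90: r = 15.3; ranks 15–16 are 508, 542; interpolating gives 518.2.
Difference: 518.2 − 32.9 = 485.3.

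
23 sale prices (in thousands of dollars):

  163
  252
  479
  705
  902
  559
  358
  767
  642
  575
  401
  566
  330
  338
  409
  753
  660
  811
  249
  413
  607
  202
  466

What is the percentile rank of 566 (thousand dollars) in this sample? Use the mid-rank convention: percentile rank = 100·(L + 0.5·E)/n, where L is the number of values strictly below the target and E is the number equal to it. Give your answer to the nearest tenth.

58.7

Sorted: 163, 202, 249, 252, 330, 338, 358, 401, 409, 413, 466, 479, 559, 566, 575, 607, 642, 660, 705, 753, 767, 811, 902.
Count below 566: L = 13; count equal: E = 1; n = 23.
Percentile rank = 100·(13 + 0.5·1)/23 = 100·13.5/23 = 58.7.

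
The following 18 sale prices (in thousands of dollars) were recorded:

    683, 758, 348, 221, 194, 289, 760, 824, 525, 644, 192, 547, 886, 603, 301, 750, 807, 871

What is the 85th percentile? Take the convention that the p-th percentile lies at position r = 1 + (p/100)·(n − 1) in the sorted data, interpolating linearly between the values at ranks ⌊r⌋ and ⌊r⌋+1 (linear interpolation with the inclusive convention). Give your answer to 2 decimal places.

Sorted: 192, 194, 221, 289, 301, 348, 525, 547, 603, 644, 683, 750, 758, 760, 807, 824, 871, 886.
n = 18.
r = 1 + (85/100)·(18 − 1) = 1 + 14.45 = 15.45.
Rank 15 is 807 and rank 16 is 824.
Interpolate: 807 + 0.45·(824 − 807) = 807 + 0.45·17 = 814.65.

814.65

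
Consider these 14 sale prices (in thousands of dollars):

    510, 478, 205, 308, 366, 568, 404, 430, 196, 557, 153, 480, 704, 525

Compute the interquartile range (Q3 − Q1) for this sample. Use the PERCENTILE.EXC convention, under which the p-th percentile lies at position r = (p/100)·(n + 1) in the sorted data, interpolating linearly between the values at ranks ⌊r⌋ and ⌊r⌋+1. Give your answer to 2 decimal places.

Sorted: 153, 196, 205, 308, 366, 404, 430, 478, 480, 510, 525, 557, 568, 704.
n = 14.
P25: r = 3.75; ranks 3–4 are 205, 308; interpolating gives 282.25.
P75: r = 11.25; ranks 11–12 are 525, 557; interpolating gives 533.
Difference: 533 − 282.25 = 250.75.

250.75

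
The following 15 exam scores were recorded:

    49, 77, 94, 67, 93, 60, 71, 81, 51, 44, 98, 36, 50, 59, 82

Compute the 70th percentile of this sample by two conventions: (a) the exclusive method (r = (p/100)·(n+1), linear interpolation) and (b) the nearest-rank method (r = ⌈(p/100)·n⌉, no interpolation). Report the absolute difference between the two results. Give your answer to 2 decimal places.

Sorted: 36, 44, 49, 50, 51, 59, 60, 67, 71, 77, 81, 82, 93, 94, 98.
n = 15.
(a) r = 11.2; between ranks 11 (81) and 12 (82): 81.2.
(b) the nearest-rank method: rank 11 → 81.
|81.2 − 81| = 0.2.

0.20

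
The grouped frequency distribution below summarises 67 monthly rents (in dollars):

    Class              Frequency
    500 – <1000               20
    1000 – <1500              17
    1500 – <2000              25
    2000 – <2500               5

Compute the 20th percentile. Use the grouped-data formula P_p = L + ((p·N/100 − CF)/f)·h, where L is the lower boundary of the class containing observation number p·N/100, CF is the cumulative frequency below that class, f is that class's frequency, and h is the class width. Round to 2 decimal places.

N = 67; target position k = 20/100 · 67 = 13.4.
Cumulative frequencies: 20, 37, 62, 67.
Observation 13.4 falls in the class 500 – <1000.
L = 500, CF = 0, f = 20, h = 500.
P20 = 500 + ((13.4 − 0)/20)·500 = 500 + 335 = 835.

835.00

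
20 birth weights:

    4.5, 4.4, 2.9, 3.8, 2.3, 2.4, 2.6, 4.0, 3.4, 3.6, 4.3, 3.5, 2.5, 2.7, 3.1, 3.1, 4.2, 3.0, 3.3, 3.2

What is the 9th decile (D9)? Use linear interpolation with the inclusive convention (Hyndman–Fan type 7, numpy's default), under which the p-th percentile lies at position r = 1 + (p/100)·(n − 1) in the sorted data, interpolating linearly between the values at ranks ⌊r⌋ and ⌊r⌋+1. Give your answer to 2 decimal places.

4.31

Sorted: 2.3, 2.4, 2.5, 2.6, 2.7, 2.9, 3.0, 3.1, 3.1, 3.2, 3.3, 3.4, 3.5, 3.6, 3.8, 4.0, 4.2, 4.3, 4.4, 4.5.
n = 20.
r = 1 + (90/100)·(20 − 1) = 1 + 17.1 = 18.1.
Rank 18 is 4.3 and rank 19 is 4.4.
Interpolate: 4.3 + 0.1·(4.4 − 4.3) = 4.3 + 0.1·0.1 = 4.31.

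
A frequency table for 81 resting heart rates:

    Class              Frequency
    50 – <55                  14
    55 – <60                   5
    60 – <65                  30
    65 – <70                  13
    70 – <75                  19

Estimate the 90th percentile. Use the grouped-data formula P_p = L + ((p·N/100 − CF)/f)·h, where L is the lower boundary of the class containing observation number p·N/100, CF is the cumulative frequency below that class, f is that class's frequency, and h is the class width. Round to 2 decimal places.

N = 81; target position k = 90/100 · 81 = 72.9.
Cumulative frequencies: 14, 19, 49, 62, 81.
Observation 72.9 falls in the class 70 – <75.
L = 70, CF = 62, f = 19, h = 5.
P90 = 70 + ((72.9 − 62)/19)·5 = 70 + 2.86842 = 72.8684.

72.87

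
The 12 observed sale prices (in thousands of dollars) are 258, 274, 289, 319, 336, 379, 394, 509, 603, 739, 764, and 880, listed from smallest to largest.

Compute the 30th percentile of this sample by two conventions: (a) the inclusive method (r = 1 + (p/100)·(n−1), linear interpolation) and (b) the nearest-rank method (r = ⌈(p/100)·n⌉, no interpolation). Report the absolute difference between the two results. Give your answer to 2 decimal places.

n = 12.
(a) r = 4.3; between ranks 4 (319) and 5 (336): 324.1.
(b) the nearest-rank method: rank 4 → 319.
|324.1 − 319| = 5.1.

5.10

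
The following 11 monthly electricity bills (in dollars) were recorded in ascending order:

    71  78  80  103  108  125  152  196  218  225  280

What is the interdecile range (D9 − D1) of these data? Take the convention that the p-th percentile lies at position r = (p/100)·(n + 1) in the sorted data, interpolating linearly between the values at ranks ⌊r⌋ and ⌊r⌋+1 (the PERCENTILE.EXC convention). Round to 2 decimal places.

n = 11.
P10: r = 1.2; ranks 1–2 are 71, 78; interpolating gives 72.4.
P90: r = 10.8; ranks 10–11 are 225, 280; interpolating gives 269.
Difference: 269 − 72.4 = 196.6.

196.60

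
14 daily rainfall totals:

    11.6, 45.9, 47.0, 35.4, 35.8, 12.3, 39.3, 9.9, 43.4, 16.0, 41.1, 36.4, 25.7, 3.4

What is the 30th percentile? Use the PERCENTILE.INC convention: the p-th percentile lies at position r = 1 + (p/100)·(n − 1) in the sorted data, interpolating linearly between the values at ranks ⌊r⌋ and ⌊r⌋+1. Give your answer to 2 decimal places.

15.63

Sorted: 3.4, 9.9, 11.6, 12.3, 16.0, 25.7, 35.4, 35.8, 36.4, 39.3, 41.1, 43.4, 45.9, 47.0.
n = 14.
r = 1 + (30/100)·(14 − 1) = 1 + 3.9 = 4.9.
Rank 4 is 12.3 and rank 5 is 16.0.
Interpolate: 12.3 + 0.9·(16.0 − 12.3) = 12.3 + 0.9·3.7 = 15.63.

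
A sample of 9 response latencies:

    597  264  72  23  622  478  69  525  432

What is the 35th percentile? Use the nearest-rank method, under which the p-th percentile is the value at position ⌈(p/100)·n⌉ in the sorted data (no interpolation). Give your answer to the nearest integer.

264

Sorted: 23, 69, 72, 264, 432, 478, 525, 597, 622.
n = 9.
Position = ⌈35/100 · 9⌉ = ⌈3.15⌉ = 4.
The value at rank 4 is 264.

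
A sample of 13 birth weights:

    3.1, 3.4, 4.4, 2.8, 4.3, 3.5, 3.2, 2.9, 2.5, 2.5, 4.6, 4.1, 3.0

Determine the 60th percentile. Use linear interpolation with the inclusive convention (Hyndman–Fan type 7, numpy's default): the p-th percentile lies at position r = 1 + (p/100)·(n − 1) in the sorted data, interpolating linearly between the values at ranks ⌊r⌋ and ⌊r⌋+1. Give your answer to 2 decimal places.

3.42

Sorted: 2.5, 2.5, 2.8, 2.9, 3.0, 3.1, 3.2, 3.4, 3.5, 4.1, 4.3, 4.4, 4.6.
n = 13.
r = 1 + (60/100)·(13 − 1) = 1 + 7.2 = 8.2.
Rank 8 is 3.4 and rank 9 is 3.5.
Interpolate: 3.4 + 0.2·(3.5 − 3.4) = 3.4 + 0.2·0.1 = 3.42.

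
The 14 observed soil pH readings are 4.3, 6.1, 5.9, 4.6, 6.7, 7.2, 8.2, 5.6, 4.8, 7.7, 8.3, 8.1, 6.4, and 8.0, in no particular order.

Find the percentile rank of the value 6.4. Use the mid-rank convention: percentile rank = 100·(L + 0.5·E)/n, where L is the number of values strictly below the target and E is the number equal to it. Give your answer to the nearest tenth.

Sorted: 4.3, 4.6, 4.8, 5.6, 5.9, 6.1, 6.4, 6.7, 7.2, 7.7, 8.0, 8.1, 8.2, 8.3.
Count below 6.4: L = 6; count equal: E = 1; n = 14.
Percentile rank = 100·(6 + 0.5·1)/14 = 100·6.5/14 = 46.43.

46.4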